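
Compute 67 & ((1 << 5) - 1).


67 & 31 = 3

3


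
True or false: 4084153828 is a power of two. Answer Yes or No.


0b11110011011011110011110111100100. Multiple bits set => No

No


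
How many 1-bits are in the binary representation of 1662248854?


0b1100011000100111110011110010110 has 17 set bits

17


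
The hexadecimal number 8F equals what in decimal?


8F hex = 143 decimal

143


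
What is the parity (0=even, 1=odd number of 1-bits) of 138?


0b10001010 has 3 ones => parity 1

1


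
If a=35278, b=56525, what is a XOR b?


35278 ^ 56525 = 21763

21763


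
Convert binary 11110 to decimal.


11110 in decimal = 30

30


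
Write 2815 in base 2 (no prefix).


2815 = 101011111111 in binary

101011111111


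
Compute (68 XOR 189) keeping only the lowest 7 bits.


Step 1: 68 ^ 189 = 249
Step 2: 249 & 127 = 121

121


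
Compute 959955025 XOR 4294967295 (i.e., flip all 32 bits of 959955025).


959955025 ^ 4294967295 = 3335012270

3335012270


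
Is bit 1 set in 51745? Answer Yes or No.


0b1100101000100001, bit 1 = 0. No

No


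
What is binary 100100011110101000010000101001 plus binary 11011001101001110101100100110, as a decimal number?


100100011110101000010000101001 + 11011001101001110101100100110 = 111111101011110110111101001111 = 1068461903

1068461903


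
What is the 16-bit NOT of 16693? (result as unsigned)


~0b100000100110101 = 0b1011111011001010 = 48842 (16-bit unsigned)

48842


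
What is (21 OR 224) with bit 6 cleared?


Step 1: 21 | 224 = 245
Step 2: 245 & ~(1 << 6) = 181

181


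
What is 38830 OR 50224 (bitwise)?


0b1001011110101110 | 0b1100010000110000 = 0b1101011110111110 = 55230

55230


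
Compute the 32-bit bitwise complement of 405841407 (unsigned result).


~0b11000001100001010010111111111 = 0b11100111110011110101101000000000 = 3889125888 (32-bit unsigned)

3889125888


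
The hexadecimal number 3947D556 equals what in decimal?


3947D556 hex = 961008982 decimal

961008982


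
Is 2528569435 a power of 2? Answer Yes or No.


0b10010110101101101110100001011011. Multiple bits set => No

No


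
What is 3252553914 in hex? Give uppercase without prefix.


3252553914 = C1DE08BA hex

C1DE08BA


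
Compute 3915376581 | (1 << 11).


3915376581 | (1 << 11) = 3915376581 | 2048 = 3915378629

3915378629


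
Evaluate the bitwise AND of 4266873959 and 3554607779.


0b11111110010100110101010001100111 & 0b11010011110111110000001010100011 = 0b11010010010100110000000000100011 = 3528654883

3528654883


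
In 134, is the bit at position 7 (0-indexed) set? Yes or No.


0b10000110, bit 7 = 1. Yes

Yes


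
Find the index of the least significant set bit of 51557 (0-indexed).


0b1100100101100101. Lowest set bit at position 0

0


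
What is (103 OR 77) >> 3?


Step 1: 103 | 77 = 111
Step 2: 111 >> 3 = 13

13


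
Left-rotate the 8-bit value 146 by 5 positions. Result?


Rotate 0b10010010 left by 5 (8-bit) = 0b1010010 = 82

82


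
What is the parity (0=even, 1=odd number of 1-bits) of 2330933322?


0b10001010111011110011100001001010 has 16 ones => parity 0

0


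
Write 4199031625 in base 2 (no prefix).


4199031625 = 11111010010010000010001101001001 in binary

11111010010010000010001101001001


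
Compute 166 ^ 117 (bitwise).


0b10100110 ^ 0b1110101 = 0b11010011 = 211

211


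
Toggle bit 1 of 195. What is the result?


195 ^ (1 << 1) = 195 ^ 2 = 193

193


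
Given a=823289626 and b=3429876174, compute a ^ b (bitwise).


823289626 ^ 3429876174 = 4252870356

4252870356


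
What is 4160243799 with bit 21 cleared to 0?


4160243799 & ~(1 << 21) = 4158146647

4158146647


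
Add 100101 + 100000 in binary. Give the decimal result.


100101 + 100000 = 1000101 = 69

69


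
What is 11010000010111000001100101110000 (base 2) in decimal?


11010000010111000001100101110000 in decimal = 3495696752

3495696752


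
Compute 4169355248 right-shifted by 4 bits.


0b11111000100000110100111111110000 >> 4 = 0b1111100010000011010011111111 = 260584703

260584703


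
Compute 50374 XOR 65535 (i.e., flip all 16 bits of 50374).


50374 ^ 65535 = 15161

15161


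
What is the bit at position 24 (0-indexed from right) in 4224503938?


0b11111011110011001101000010000010, position 24 = 1

1


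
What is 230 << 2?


0b11100110 << 2 = 0b1110011000 = 920

920


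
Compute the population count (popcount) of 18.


0b10010 has 2 set bits

2


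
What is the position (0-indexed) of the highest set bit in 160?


0b10100000. Highest set bit at position 7

7


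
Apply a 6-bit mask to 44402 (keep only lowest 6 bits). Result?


44402 & 63 = 50

50


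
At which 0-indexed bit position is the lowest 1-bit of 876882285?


0b110100010001000010100101101101. Lowest set bit at position 0

0


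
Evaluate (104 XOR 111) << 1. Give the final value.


Step 1: 104 ^ 111 = 7
Step 2: 7 << 1 = 14

14


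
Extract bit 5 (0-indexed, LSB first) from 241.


0b11110001, position 5 = 1

1


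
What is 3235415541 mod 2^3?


3235415541 & 7 = 5

5


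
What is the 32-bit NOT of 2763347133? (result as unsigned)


~0b10100100101101010101010010111101 = 0b1011011010010101010101101000010 = 1531620162 (32-bit unsigned)

1531620162


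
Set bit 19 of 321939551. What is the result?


321939551 | (1 << 19) = 321939551 | 524288 = 322463839

322463839


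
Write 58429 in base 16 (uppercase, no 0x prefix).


58429 = E43D hex

E43D


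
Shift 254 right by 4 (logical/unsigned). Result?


0b11111110 >> 4 = 0b1111 = 15

15


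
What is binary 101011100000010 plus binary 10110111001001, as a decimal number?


101011100000010 + 10110111001001 = 1000010011001011 = 33995

33995


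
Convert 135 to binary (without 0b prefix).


135 = 10000111 in binary

10000111


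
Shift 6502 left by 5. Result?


0b1100101100110 << 5 = 0b110010110011000000 = 208064

208064


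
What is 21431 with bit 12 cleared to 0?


21431 & ~(1 << 12) = 17335

17335


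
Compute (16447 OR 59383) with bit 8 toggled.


Step 1: 16447 | 59383 = 59391
Step 2: 59391 ^ (1 << 8) = 59391 ^ 256 = 59135

59135


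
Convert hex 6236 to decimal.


6236 hex = 25142 decimal

25142


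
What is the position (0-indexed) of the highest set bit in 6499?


0b1100101100011. Highest set bit at position 12

12


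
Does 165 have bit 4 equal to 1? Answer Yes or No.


0b10100101, bit 4 = 0. No

No


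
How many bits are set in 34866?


0b1000100000110010 has 5 set bits

5


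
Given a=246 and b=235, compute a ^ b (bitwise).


246 ^ 235 = 29

29


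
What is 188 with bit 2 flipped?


188 ^ (1 << 2) = 188 ^ 4 = 184

184


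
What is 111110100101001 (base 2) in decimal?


111110100101001 in decimal = 32041

32041


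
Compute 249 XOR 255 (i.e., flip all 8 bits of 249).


249 ^ 255 = 6

6


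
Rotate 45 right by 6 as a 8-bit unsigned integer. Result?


Rotate 0b101101 right by 6 (8-bit) = 0b10110100 = 180

180


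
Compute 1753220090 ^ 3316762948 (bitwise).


0b1101000100000000000001111111010 ^ 0b11000101101100011100100101000100 = 0b10101101001100011100101010111110 = 2905721534

2905721534


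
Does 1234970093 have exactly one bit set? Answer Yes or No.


0b1001001100111000010010111101101. Multiple bits set => No

No


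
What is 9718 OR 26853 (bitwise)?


0b10010111110110 | 0b110100011100101 = 0b110110111110111 = 28151

28151


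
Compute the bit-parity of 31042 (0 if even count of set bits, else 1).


0b111100101000010 has 7 ones => parity 1

1


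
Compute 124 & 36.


0b1111100 & 0b100100 = 0b100100 = 36

36


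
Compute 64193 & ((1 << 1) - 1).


64193 & 1 = 1

1


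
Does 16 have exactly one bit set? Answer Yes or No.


0b10000. Only one bit set => Yes

Yes


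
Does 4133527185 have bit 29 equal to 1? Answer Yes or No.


0b11110110011000001001111010010001, bit 29 = 1. Yes

Yes


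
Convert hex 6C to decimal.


6C hex = 108 decimal

108


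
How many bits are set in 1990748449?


0b1110110101010000110100100100001 has 14 set bits

14


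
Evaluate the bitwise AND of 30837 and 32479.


0b111100001110101 & 0b111111011011111 = 0b111100001010101 = 30805

30805


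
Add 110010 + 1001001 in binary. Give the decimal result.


110010 + 1001001 = 1111011 = 123

123


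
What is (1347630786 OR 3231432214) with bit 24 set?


Step 1: 1347630786 | 3231432214 = 3504062166
Step 2: 3504062166 | (1 << 24) = 3504062166 | 16777216 = 3520839382

3520839382


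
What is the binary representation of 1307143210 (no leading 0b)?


1307143210 = 1001101111010010110110000101010 in binary

1001101111010010110110000101010


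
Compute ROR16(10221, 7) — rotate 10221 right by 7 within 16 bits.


Rotate 0b10011111101101 right by 7 (16-bit) = 0b1101101001001111 = 55887

55887


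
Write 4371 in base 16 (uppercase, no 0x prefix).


4371 = 1113 hex

1113


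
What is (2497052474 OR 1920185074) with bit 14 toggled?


Step 1: 2497052474 | 1920185074 = 4143448058
Step 2: 4143448058 ^ (1 << 14) = 4143448058 ^ 16384 = 4143431674

4143431674


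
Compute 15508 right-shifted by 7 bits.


0b11110010010100 >> 7 = 0b1111001 = 121

121


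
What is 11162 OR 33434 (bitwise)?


0b10101110011010 | 0b1000001010011010 = 0b1010101110011010 = 43930

43930


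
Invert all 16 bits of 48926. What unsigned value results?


48926 ^ 65535 = 16609

16609


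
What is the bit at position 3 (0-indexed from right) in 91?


0b1011011, position 3 = 1

1


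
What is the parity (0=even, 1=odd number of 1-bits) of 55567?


0b1101100100001111 has 9 ones => parity 1

1


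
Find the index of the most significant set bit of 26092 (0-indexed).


0b110010111101100. Highest set bit at position 14

14


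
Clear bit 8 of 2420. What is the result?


2420 & ~(1 << 8) = 2164

2164


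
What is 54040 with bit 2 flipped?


54040 ^ (1 << 2) = 54040 ^ 4 = 54044

54044


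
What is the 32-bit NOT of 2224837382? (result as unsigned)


~0b10000100100111000101001100000110 = 0b1111011011000111010110011111001 = 2070129913 (32-bit unsigned)

2070129913


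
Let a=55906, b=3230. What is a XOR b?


55906 ^ 3230 = 55036

55036


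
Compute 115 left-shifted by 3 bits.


0b1110011 << 3 = 0b1110011000 = 920

920


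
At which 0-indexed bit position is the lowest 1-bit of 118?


0b1110110. Lowest set bit at position 1

1


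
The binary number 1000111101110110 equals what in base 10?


1000111101110110 in decimal = 36726

36726


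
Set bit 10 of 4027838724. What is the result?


4027838724 | (1 << 10) = 4027838724 | 1024 = 4027839748

4027839748


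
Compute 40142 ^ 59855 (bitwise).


0b1001110011001110 ^ 0b1110100111001111 = 0b111010100000001 = 29953

29953


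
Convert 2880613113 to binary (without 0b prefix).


2880613113 = 10101011101100101010101011111001 in binary

10101011101100101010101011111001


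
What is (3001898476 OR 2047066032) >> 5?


Step 1: 3001898476 | 2047066032 = 4210032636
Step 2: 4210032636 >> 5 = 131563519

131563519


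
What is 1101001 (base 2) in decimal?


1101001 in decimal = 105

105


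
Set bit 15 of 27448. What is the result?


27448 | (1 << 15) = 27448 | 32768 = 60216

60216


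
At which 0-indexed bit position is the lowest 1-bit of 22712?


0b101100010111000. Lowest set bit at position 3

3


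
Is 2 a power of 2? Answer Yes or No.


0b10. Only one bit set => Yes

Yes


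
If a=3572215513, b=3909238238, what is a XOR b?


3572215513 ^ 3909238238 = 1038717703

1038717703


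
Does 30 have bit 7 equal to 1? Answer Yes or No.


0b11110, bit 7 = 0. No

No


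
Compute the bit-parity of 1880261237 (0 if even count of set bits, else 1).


0b1110000000100101000001001110101 has 12 ones => parity 0

0


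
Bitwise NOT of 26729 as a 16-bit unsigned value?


~0b110100001101001 = 0b1001011110010110 = 38806 (16-bit unsigned)

38806


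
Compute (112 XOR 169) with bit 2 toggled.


Step 1: 112 ^ 169 = 217
Step 2: 217 ^ (1 << 2) = 217 ^ 4 = 221

221


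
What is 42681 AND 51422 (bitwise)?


0b1010011010111001 & 0b1100100011011110 = 0b1000000010011000 = 32920

32920


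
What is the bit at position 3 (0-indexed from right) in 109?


0b1101101, position 3 = 1

1


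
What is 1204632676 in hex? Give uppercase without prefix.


1204632676 = 47CD3C64 hex

47CD3C64


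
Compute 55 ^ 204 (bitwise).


0b110111 ^ 0b11001100 = 0b11111011 = 251

251


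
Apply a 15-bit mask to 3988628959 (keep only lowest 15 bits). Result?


3988628959 & 32767 = 9695

9695


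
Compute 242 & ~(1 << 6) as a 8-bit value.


242 & ~(1 << 6) = 178

178


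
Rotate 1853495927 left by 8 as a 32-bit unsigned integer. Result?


Rotate 0b1101110011110100001101001110111 left by 8 (32-bit) = 0b1111010000110100111011101101110 = 2048554862

2048554862


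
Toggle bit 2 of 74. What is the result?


74 ^ (1 << 2) = 74 ^ 4 = 78

78


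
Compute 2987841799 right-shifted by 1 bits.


0b10110010000101101101100100000111 >> 1 = 0b1011001000010110110110010000011 = 1493920899

1493920899


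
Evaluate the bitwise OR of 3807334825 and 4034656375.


0b11100010111011110101000110101001 | 0b11110000011110111111100001110111 = 0b11110010111111111111100111111111 = 4076861951

4076861951


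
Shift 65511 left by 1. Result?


0b1111111111100111 << 1 = 0b11111111111001110 = 131022

131022


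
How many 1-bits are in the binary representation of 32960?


0b1000000011000000 has 3 set bits

3


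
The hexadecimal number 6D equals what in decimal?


6D hex = 109 decimal

109


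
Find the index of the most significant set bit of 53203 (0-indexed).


0b1100111111010011. Highest set bit at position 15

15


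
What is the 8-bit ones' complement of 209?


209 ^ 255 = 46

46


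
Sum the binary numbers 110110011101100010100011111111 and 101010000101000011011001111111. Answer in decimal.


110110011101100010100011111111 + 101010000101000011011001111111 = 1100000100010100101111101111110 = 1619681150

1619681150


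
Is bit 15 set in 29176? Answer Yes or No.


0b111000111111000, bit 15 = 0. No

No


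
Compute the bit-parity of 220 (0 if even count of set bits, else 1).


0b11011100 has 5 ones => parity 1

1


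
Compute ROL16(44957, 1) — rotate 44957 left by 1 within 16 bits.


Rotate 0b1010111110011101 left by 1 (16-bit) = 0b101111100111011 = 24379

24379


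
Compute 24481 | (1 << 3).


24481 | (1 << 3) = 24481 | 8 = 24489

24489


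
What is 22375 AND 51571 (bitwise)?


0b101011101100111 & 0b1100100101110011 = 0b100000101100011 = 16739

16739


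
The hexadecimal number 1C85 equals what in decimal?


1C85 hex = 7301 decimal

7301


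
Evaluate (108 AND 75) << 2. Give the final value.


Step 1: 108 & 75 = 72
Step 2: 72 << 2 = 288

288


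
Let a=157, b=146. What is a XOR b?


157 ^ 146 = 15

15


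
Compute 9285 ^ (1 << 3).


9285 ^ (1 << 3) = 9285 ^ 8 = 9293

9293


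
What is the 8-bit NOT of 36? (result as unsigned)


~0b100100 = 0b11011011 = 219 (8-bit unsigned)

219


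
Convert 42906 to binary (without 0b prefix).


42906 = 1010011110011010 in binary

1010011110011010


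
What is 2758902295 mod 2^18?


2758902295 & 262143 = 98839

98839


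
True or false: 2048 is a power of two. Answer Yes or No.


0b100000000000. Only one bit set => Yes

Yes


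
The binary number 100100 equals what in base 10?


100100 in decimal = 36

36


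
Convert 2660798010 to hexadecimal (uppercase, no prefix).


2660798010 = 9E988E3A hex

9E988E3A


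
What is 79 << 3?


0b1001111 << 3 = 0b1001111000 = 632

632


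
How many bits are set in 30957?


0b111100011101101 has 10 set bits

10


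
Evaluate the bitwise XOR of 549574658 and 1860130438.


0b100000110000011101100000000010 ^ 0b1101110110111110101011010000110 = 0b1001110000111101000111010000100 = 1310625412

1310625412


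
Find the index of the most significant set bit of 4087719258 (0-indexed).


0b11110011101001011010010101011010. Highest set bit at position 31

31


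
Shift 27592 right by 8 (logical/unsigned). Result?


0b110101111001000 >> 8 = 0b1101011 = 107

107


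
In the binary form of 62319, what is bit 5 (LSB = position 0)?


0b1111001101101111, position 5 = 1

1


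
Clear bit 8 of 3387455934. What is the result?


3387455934 & ~(1 << 8) = 3387455678

3387455678


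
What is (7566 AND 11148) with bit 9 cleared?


Step 1: 7566 & 11148 = 2444
Step 2: 2444 & ~(1 << 9) = 2444

2444


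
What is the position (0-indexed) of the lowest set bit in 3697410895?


0b11011100011000100000001101001111. Lowest set bit at position 0

0


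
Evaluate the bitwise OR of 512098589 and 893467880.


0b11110100001100000000100011101 | 0b110101010000010011110011101000 = 0b111111110001110011110111111101 = 1070022141

1070022141


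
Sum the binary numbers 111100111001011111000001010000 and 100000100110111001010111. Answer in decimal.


111100111001011111000001010000 + 100000100110111001010111 = 111101011010000101111010100111 = 1030250151

1030250151


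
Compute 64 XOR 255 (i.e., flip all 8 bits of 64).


64 ^ 255 = 191

191


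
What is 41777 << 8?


0b1010001100110001 << 8 = 0b101000110011000100000000 = 10694912

10694912


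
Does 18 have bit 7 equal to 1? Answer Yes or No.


0b10010, bit 7 = 0. No

No


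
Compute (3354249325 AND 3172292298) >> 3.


Step 1: 3354249325 & 3172292298 = 2231713864
Step 2: 2231713864 >> 3 = 278964233

278964233


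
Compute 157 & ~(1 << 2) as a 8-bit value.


157 & ~(1 << 2) = 153

153


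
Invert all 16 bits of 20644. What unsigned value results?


20644 ^ 65535 = 44891

44891


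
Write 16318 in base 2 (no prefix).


16318 = 11111110111110 in binary

11111110111110


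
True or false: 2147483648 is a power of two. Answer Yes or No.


0b10000000000000000000000000000000. Only one bit set => Yes

Yes


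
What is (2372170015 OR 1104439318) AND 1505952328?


Step 1: 2372170015 | 1104439318 = 3455351071
Step 2: 3455351071 & 1505952328 = 1237319688

1237319688


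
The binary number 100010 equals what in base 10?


100010 in decimal = 34

34


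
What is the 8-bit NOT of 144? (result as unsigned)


~0b10010000 = 0b1101111 = 111 (8-bit unsigned)

111


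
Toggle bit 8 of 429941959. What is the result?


429941959 ^ (1 << 8) = 429941959 ^ 256 = 429942215

429942215


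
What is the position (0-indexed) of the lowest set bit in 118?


0b1110110. Lowest set bit at position 1

1


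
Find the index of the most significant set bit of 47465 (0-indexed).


0b1011100101101001. Highest set bit at position 15

15


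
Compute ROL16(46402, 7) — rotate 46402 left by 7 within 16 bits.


Rotate 0b1011010101000010 left by 7 (16-bit) = 0b1010000101011010 = 41306

41306


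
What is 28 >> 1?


0b11100 >> 1 = 0b1110 = 14

14


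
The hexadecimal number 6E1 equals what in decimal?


6E1 hex = 1761 decimal

1761


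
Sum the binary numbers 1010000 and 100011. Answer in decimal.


1010000 + 100011 = 1110011 = 115

115


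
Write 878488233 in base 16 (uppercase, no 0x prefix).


878488233 = 345CAAA9 hex

345CAAA9


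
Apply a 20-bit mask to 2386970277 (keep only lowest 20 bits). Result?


2386970277 & 1048575 = 411301

411301


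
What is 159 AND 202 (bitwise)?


0b10011111 & 0b11001010 = 0b10001010 = 138

138


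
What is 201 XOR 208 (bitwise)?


0b11001001 ^ 0b11010000 = 0b11001 = 25

25


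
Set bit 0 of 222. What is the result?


222 | (1 << 0) = 222 | 1 = 223

223


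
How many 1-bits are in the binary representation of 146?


0b10010010 has 3 set bits

3


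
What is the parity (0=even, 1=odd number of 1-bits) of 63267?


0b1111011100100011 has 10 ones => parity 0

0


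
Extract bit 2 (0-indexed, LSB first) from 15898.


0b11111000011010, position 2 = 0

0


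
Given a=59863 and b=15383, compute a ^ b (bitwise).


59863 ^ 15383 = 54720

54720


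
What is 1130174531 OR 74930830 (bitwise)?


0b1000011010111010001100001000011 | 0b100011101110101101010001110 = 0b1000111011111110101101011001111 = 1199528655

1199528655


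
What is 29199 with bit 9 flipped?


29199 ^ (1 << 9) = 29199 ^ 512 = 28687

28687


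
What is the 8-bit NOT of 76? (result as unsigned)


~0b1001100 = 0b10110011 = 179 (8-bit unsigned)

179


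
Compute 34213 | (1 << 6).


34213 | (1 << 6) = 34213 | 64 = 34277

34277


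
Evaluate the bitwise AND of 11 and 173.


0b1011 & 0b10101101 = 0b1001 = 9

9


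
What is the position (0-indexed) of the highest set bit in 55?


0b110111. Highest set bit at position 5

5


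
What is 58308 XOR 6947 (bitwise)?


0b1110001111000100 ^ 0b1101100100011 = 0b1111100011100111 = 63719

63719


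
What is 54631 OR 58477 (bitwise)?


0b1101010101100111 | 0b1110010001101101 = 0b1111010101101111 = 62831

62831


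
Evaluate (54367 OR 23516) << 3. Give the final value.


Step 1: 54367 | 23516 = 57311
Step 2: 57311 << 3 = 458488

458488


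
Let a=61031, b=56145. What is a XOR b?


61031 ^ 56145 = 13622

13622


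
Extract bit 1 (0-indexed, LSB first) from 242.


0b11110010, position 1 = 1

1


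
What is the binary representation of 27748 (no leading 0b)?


27748 = 110110001100100 in binary

110110001100100


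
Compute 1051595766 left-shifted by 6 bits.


0b111110101011100001001111110110 << 6 = 0b111110101011100001001111110110000000 = 67302129024

67302129024


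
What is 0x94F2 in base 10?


94F2 hex = 38130 decimal

38130


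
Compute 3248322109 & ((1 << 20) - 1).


3248322109 & 1048575 = 882237

882237


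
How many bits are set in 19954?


0b100110111110010 has 9 set bits

9


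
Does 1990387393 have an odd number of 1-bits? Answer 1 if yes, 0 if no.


0b1110110101000101110011011000001 has 16 ones => parity 0

0


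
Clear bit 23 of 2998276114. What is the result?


2998276114 & ~(1 << 23) = 2989887506

2989887506


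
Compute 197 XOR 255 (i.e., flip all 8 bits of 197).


197 ^ 255 = 58

58


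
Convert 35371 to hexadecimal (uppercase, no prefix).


35371 = 8A2B hex

8A2B


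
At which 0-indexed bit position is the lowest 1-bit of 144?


0b10010000. Lowest set bit at position 4

4


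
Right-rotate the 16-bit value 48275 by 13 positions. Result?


Rotate 0b1011110010010011 right by 13 (16-bit) = 0b1110010010011101 = 58525

58525


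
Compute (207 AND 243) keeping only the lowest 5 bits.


Step 1: 207 & 243 = 195
Step 2: 195 & 31 = 3

3


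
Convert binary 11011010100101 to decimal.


11011010100101 in decimal = 13989

13989


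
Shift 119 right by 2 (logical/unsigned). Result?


0b1110111 >> 2 = 0b11101 = 29

29


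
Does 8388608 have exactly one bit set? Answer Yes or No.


0b100000000000000000000000. Only one bit set => Yes

Yes


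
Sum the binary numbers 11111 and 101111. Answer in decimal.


11111 + 101111 = 1001110 = 78

78


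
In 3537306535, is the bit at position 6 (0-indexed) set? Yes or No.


0b11010010110101110000001110100111, bit 6 = 0. No

No


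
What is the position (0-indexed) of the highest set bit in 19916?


0b100110111001100. Highest set bit at position 14

14


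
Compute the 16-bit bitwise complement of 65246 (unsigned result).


~0b1111111011011110 = 0b100100001 = 289 (16-bit unsigned)

289


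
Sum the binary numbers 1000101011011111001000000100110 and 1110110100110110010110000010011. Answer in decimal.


1000101011011111001000000100110 + 1110110100110110010110000010011 = 10111100000010101011110000111001 = 3154820153

3154820153


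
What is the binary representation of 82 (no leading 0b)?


82 = 1010010 in binary

1010010


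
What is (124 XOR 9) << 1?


Step 1: 124 ^ 9 = 117
Step 2: 117 << 1 = 234

234


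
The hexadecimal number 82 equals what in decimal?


82 hex = 130 decimal

130


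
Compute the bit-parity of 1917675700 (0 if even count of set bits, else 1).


0b1110010010011010110100010110100 has 15 ones => parity 1

1


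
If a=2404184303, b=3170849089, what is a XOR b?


2404184303 ^ 3170849089 = 867410350

867410350


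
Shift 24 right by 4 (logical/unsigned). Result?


0b11000 >> 4 = 0b1 = 1

1


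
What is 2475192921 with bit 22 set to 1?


2475192921 | (1 << 22) = 2475192921 | 4194304 = 2479387225

2479387225


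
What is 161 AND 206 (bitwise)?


0b10100001 & 0b11001110 = 0b10000000 = 128

128


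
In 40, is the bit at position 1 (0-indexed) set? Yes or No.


0b101000, bit 1 = 0. No

No


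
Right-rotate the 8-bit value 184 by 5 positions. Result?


Rotate 0b10111000 right by 5 (8-bit) = 0b11000101 = 197

197


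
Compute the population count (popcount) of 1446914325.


0b1010110001111100010100100010101 has 15 set bits

15


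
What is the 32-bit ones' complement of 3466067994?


3466067994 ^ 4294967295 = 828899301

828899301


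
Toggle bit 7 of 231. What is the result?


231 ^ (1 << 7) = 231 ^ 128 = 103

103


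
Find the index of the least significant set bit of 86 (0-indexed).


0b1010110. Lowest set bit at position 1

1


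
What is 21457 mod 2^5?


21457 & 31 = 17

17


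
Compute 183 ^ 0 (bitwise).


0b10110111 ^ 0b0 = 0b10110111 = 183

183


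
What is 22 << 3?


0b10110 << 3 = 0b10110000 = 176

176


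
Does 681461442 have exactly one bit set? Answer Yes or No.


0b101000100111100100011011000010. Multiple bits set => No

No


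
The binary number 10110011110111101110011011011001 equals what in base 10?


10110011110111101110011011011001 in decimal = 3017729753

3017729753


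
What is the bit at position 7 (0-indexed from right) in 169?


0b10101001, position 7 = 1

1


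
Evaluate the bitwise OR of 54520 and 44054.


0b1101010011111000 | 0b1010110000010110 = 0b1111110011111110 = 64766

64766


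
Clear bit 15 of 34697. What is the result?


34697 & ~(1 << 15) = 1929

1929


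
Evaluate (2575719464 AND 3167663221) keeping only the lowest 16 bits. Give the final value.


Step 1: 2575719464 & 3167663221 = 2558923808
Step 2: 2558923808 & 65535 = 5152

5152


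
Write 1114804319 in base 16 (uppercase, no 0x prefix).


1114804319 = 4272905F hex

4272905F


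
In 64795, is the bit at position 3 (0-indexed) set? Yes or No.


0b1111110100011011, bit 3 = 1. Yes

Yes


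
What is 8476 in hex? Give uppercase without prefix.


8476 = 211C hex

211C


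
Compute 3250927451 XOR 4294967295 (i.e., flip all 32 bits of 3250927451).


3250927451 ^ 4294967295 = 1044039844

1044039844


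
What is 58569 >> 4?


0b1110010011001001 >> 4 = 0b111001001100 = 3660

3660


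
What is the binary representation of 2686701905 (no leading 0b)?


2686701905 = 10100000001000111101000101010001 in binary

10100000001000111101000101010001


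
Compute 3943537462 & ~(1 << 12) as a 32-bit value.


3943537462 & ~(1 << 12) = 3943533366

3943533366


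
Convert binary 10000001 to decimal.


10000001 in decimal = 129

129


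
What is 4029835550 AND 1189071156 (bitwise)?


0b11110000001100100110100100011110 & 0b1000110110111111100100100110100 = 0b1000000000100100100100100010100 = 1074940180

1074940180


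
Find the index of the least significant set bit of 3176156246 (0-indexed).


0b10111101010100000100110001010110. Lowest set bit at position 1

1


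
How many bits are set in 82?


0b1010010 has 3 set bits

3


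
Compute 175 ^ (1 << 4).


175 ^ (1 << 4) = 175 ^ 16 = 191

191


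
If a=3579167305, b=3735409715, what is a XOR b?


3579167305 ^ 3735409715 = 200283770

200283770


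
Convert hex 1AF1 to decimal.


1AF1 hex = 6897 decimal

6897


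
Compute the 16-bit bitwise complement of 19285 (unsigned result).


~0b100101101010101 = 0b1011010010101010 = 46250 (16-bit unsigned)

46250


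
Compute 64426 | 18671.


0b1111101110101010 | 0b100100011101111 = 0b1111101111101111 = 64495

64495


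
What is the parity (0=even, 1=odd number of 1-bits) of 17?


0b10001 has 2 ones => parity 0

0


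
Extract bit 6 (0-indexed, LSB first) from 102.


0b1100110, position 6 = 1

1


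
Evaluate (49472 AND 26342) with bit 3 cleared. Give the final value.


Step 1: 49472 & 26342 = 16448
Step 2: 16448 & ~(1 << 3) = 16448

16448


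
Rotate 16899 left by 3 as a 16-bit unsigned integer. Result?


Rotate 0b100001000000011 left by 3 (16-bit) = 0b1000000011010 = 4122

4122


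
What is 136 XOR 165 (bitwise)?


0b10001000 ^ 0b10100101 = 0b101101 = 45

45


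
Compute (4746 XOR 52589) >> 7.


Step 1: 4746 ^ 52589 = 57319
Step 2: 57319 >> 7 = 447

447


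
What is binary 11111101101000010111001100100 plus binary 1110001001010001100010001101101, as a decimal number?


11111101101000010111001100100 + 1110001001010001100010001101101 = 10010000110111001111001011010001 = 2430399185

2430399185


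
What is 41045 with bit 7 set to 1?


41045 | (1 << 7) = 41045 | 128 = 41173

41173


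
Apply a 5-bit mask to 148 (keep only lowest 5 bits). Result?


148 & 31 = 20

20


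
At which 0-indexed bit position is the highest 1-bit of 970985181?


0b111001111000000000111011011101. Highest set bit at position 29

29


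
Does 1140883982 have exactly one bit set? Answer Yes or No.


0b1000100000000001000001000001110. Multiple bits set => No

No


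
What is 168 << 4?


0b10101000 << 4 = 0b101010000000 = 2688

2688


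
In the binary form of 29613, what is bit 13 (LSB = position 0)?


0b111001110101101, position 13 = 1

1


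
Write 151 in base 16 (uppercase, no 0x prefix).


151 = 97 hex

97


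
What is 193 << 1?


0b11000001 << 1 = 0b110000010 = 386

386


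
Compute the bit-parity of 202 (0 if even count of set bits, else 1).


0b11001010 has 4 ones => parity 0

0


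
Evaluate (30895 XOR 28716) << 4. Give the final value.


Step 1: 30895 ^ 28716 = 2179
Step 2: 2179 << 4 = 34864

34864


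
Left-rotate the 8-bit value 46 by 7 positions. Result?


Rotate 0b101110 left by 7 (8-bit) = 0b10111 = 23

23


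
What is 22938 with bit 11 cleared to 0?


22938 & ~(1 << 11) = 20890

20890


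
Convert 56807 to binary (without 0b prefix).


56807 = 1101110111100111 in binary

1101110111100111


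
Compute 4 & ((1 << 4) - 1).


4 & 15 = 4

4


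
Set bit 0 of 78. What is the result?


78 | (1 << 0) = 78 | 1 = 79

79


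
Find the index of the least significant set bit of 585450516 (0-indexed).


0b100010111001010100010000010100. Lowest set bit at position 2

2


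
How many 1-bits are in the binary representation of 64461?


0b1111101111001101 has 12 set bits

12


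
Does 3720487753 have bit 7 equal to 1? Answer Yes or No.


0b11011101110000100010001101001001, bit 7 = 0. No

No


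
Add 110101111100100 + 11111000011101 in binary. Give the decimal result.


110101111100100 + 11111000011101 = 1010101000000001 = 43521

43521


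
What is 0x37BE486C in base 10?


37BE486C hex = 935217260 decimal

935217260


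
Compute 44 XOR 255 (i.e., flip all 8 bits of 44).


44 ^ 255 = 211

211


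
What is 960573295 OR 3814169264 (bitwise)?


0b111001010000010010111101101111 | 0b11100011010101111001101010110000 = 0b11111011010101111011111111111111 = 4216831999

4216831999


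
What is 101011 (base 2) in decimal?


101011 in decimal = 43

43


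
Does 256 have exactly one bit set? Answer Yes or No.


0b100000000. Only one bit set => Yes

Yes


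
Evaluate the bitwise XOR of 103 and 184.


0b1100111 ^ 0b10111000 = 0b11011111 = 223

223


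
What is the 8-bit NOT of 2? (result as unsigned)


~0b10 = 0b11111101 = 253 (8-bit unsigned)

253


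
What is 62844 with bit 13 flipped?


62844 ^ (1 << 13) = 62844 ^ 8192 = 54652

54652


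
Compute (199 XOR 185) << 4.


Step 1: 199 ^ 185 = 126
Step 2: 126 << 4 = 2016

2016


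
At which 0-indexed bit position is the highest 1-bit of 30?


0b11110. Highest set bit at position 4

4


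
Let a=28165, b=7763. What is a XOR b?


28165 ^ 7763 = 28758

28758


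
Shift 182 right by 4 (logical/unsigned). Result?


0b10110110 >> 4 = 0b1011 = 11

11


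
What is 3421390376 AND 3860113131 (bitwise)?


0b11001011111011100100011000101000 & 0b11100110000101001010011011101011 = 0b11000010000001000000011000101000 = 3255043624

3255043624


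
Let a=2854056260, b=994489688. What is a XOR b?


2854056260 ^ 994489688 = 2438710300

2438710300


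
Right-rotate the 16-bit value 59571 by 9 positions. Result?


Rotate 0b1110100010110011 right by 9 (16-bit) = 0b101100111110100 = 23028

23028


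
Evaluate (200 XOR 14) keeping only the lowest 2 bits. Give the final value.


Step 1: 200 ^ 14 = 198
Step 2: 198 & 3 = 2

2


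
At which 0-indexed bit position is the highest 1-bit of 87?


0b1010111. Highest set bit at position 6

6


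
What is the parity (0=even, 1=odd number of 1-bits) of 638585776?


0b100110000100000000101110110000 has 10 ones => parity 0

0


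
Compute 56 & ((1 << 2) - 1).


56 & 3 = 0

0


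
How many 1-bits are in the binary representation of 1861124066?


0b1101110111011100111111111100010 has 22 set bits

22


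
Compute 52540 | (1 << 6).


52540 | (1 << 6) = 52540 | 64 = 52604

52604


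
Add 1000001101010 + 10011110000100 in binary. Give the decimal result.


1000001101010 + 10011110000100 = 11011111101110 = 14318

14318


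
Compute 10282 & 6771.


0b10100000101010 & 0b1101001110011 = 0b100000100010 = 2082

2082


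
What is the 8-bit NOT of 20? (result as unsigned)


~0b10100 = 0b11101011 = 235 (8-bit unsigned)

235


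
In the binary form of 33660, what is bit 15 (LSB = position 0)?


0b1000001101111100, position 15 = 1

1


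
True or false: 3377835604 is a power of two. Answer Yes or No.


0b11001001010101011010111001010100. Multiple bits set => No

No


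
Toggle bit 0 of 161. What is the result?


161 ^ (1 << 0) = 161 ^ 1 = 160

160


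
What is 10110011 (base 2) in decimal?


10110011 in decimal = 179

179


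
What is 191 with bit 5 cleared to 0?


191 & ~(1 << 5) = 159

159


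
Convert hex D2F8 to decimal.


D2F8 hex = 54008 decimal

54008


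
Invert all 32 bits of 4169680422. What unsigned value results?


4169680422 ^ 4294967295 = 125286873

125286873


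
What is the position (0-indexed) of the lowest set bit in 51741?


0b1100101000011101. Lowest set bit at position 0

0


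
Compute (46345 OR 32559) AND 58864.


Step 1: 46345 | 32559 = 65327
Step 2: 65327 & 58864 = 58656

58656


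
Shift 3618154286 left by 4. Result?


0b11010111101010001010011100101110 << 4 = 0b110101111010100010100111001011100000 = 57890468576

57890468576


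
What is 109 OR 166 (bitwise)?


0b1101101 | 0b10100110 = 0b11101111 = 239

239


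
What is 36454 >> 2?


0b1000111001100110 >> 2 = 0b10001110011001 = 9113

9113


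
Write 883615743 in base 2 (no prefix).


883615743 = 110100101010101110011111111111 in binary

110100101010101110011111111111


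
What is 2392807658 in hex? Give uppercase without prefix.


2392807658 = 8E9F58EA hex

8E9F58EA


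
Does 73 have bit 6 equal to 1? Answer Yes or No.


0b1001001, bit 6 = 1. Yes

Yes


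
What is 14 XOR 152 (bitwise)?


0b1110 ^ 0b10011000 = 0b10010110 = 150

150


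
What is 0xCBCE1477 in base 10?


CBCE1477 hex = 3419280503 decimal

3419280503


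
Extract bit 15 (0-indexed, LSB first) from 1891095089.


0b1110000101101111101001000110001, position 15 = 1

1


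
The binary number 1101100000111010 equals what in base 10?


1101100000111010 in decimal = 55354

55354


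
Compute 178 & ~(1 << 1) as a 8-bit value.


178 & ~(1 << 1) = 176

176


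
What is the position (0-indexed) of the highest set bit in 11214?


0b10101111001110. Highest set bit at position 13

13


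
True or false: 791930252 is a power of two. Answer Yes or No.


0b101111001100111110010110001100. Multiple bits set => No

No


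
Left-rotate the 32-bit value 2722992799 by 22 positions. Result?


Rotate 0b10100010010011011001001010011111 left by 22 (32-bit) = 0b10100111111010001001001101100100 = 2817037156

2817037156


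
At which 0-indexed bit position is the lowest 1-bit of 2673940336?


0b10011111011000010001011101110000. Lowest set bit at position 4

4


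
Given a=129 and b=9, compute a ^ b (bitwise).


129 ^ 9 = 136

136


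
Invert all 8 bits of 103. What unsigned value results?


103 ^ 255 = 152

152


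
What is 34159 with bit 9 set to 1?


34159 | (1 << 9) = 34159 | 512 = 34671

34671


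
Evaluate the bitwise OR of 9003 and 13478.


0b10001100101011 | 0b11010010100110 = 0b11011110101111 = 14255

14255


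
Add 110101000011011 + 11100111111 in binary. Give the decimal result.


110101000011011 + 11100111111 = 111000101011010 = 29018

29018


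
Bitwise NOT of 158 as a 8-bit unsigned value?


~0b10011110 = 0b1100001 = 97 (8-bit unsigned)

97


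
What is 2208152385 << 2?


0b10000011100111011011101101000001 << 2 = 0b1000001110011101101110110100000100 = 8832609540

8832609540


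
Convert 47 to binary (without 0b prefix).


47 = 101111 in binary

101111


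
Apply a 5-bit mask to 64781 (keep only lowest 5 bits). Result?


64781 & 31 = 13

13


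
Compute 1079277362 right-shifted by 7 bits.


0b1000000010101000111011100110010 >> 7 = 0b100000001010100011101110 = 8431854

8431854


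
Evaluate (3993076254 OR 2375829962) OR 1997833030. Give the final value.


Step 1: 3993076254 | 2375829962 = 4020095966
Step 2: 4020095966 | 1997833030 = 4288531422

4288531422


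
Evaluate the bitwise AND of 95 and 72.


0b1011111 & 0b1001000 = 0b1001000 = 72

72


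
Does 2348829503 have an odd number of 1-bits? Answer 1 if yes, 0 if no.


0b10001100000000000100101100111111 has 13 ones => parity 1

1


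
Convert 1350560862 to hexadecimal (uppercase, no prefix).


1350560862 = 507FEC5E hex

507FEC5E


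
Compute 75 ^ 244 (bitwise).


0b1001011 ^ 0b11110100 = 0b10111111 = 191

191


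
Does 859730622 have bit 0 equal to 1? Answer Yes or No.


0b110011001111100111001010111110, bit 0 = 0. No

No


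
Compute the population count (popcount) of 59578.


0b1110100010111010 has 9 set bits

9
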